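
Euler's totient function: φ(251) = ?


Factor n: 251 = 251
φ(n) = n · ∏(1 - 1/p) over distinct primes p | n
φ(251) = 251 · (1 - 1/251) = 250

φ(251) = 250


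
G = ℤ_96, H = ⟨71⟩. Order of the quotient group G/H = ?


|⟨71⟩| = n / gcd(71, 96) = 96 / 1 = 96
H is normal (ℤ_96 is abelian).
|G/H| = |G| / |H| = 96 / 96 = 1

|G/H| = 1


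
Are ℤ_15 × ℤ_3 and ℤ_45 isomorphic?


Comparing ℤ_15 × ℤ_3 and ℤ_45:
gcd(15,3) = 3 ≠ 1. Max element order in ℤ_15×ℤ_3 is lcm(15,3) = 15 < 45, so it has no element of order 45

No, ℤ_15 × ℤ_3 ≇ ℤ_45


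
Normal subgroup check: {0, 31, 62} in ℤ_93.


H = {0, 31, 62} in ℤ_93
ℤ_93 is abelian; every subgroup of an abelian group is normal

Yes, normal subgroup


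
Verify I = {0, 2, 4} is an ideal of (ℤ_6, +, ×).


Check ideal conditions for I = {0, 2, 4} in ℤ_6:
(1) I is an additive subgroup? Yes
(2) For r ∈ ℤ_6 and a ∈ I: r·a ∈ I? Yes

Yes, I is an ideal of ℤ_6


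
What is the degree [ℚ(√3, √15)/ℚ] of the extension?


[ℚ(√3,√15):ℚ] = [ℚ(√3,√15):ℚ(√3)]·[ℚ(√3):ℚ] = 2·2 = 4

[ℚ(√3, √15)/ℚ] = 4


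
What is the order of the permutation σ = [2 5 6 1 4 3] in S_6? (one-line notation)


Cycle decomposition: (1 2 5 4) (3 6)
Cycle lengths: 4, 2
Order = lcm(4, 2) = 4

ord(σ) = 4


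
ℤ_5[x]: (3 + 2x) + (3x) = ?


Add coefficients mod 5:
x^0: 3 + 0 = 3 (mod 5)
x^1: 2 + 3 = 0 (mod 5)
Result: 3

f + g = 3


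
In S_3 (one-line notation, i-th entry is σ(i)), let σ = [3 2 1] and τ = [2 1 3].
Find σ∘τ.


σ∘τ: apply τ first, then σ
1 →τ 2 →σ 2
2 →τ 1 →σ 3
3 →τ 3 →σ 1

σ∘τ = [2 3 1]


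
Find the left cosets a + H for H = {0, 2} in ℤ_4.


H = {0, 2}, |H| = 2
Number of cosets = |G|/|H| = 4/2 = 2
0 + H = {0, 2}
1 + H = {1, 3}

Cosets: 0+H={0,2}; 1+H={1,3}


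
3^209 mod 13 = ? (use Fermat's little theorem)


Fermat's little theorem: if p is prime and gcd(a,p)=1, then a^(p-1) ≡ 1 (mod p)
p = 13 is prime, gcd(3,13) = 1
Reduce exponent: 209 mod 12 = 5
So 3^209 ≡ 3^5 (mod 13)
3^5 mod 13 = 9

3^209 ≡ 9 (mod 13)


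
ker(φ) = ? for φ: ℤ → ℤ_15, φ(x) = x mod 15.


Kernel = preimage of identity
ker(φ) = {x ∈ ℤ : x ≡ 0 (mod 15)} = 15ℤ = {0, ±15, ±30, ...}

ker(φ) = 15ℤ


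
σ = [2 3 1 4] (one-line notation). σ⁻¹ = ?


To find σ⁻¹, swap domain and range:
σ(1) = 2 → σ⁻¹(2) = 1
σ(2) = 3 → σ⁻¹(3) = 2
σ(3) = 1 → σ⁻¹(1) = 3
σ(4) = 4 → σ⁻¹(4) = 4

σ⁻¹ = [3 1 2 4]


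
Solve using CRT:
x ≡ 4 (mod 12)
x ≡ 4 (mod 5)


m₁ = 12, m₂ = 5, gcd = 1, so CRT applies. M = m₁·m₂ = 60
Let M₁ = M/m₁ = 5, M₂ = M/m₂ = 12
Find y₁ ≡ M₁⁻¹ (mod m₁): 5⁻¹ ≡ 5 (mod 12)
Find y₂ ≡ M₂⁻¹ (mod m₂): 12⁻¹ ≡ 3 (mod 5)
x = a₁·M₁·y₁ + a₂·M₂·y₂ = 4·5·5 + 4·12·3 = 244
Reduce mod 60: x ≡ 4
Check: 4 mod 12 = 4 ✓, 4 mod 5 = 4 ✓

x ≡ 4 (mod 60)


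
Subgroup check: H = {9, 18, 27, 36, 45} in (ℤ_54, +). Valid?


Subgroup test for H = {9, 18, 27, 36, 45} in (ℤ_54, +):
(1) 0 ∈ H? No
(2) Closure: for all a,b ∈ H, (a+b) mod 54 ∈ H? No  [counterexample: 9 + 45 = 0 ∉ H]
(3) Inverses: for all a ∈ H, -a mod 54 ∈ H? Yes

No, H is not a subgroup of ℤ_54


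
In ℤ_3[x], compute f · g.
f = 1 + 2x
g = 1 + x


Expand and collect like terms; reduce coefficients mod 3:
x^0: 1·1 = 1 ≡ 1 (mod 3)
x^1: 1·1 + 2·1 = 3 ≡ 0 (mod 3)
x^2: 2·1 = 2 ≡ 2 (mod 3)
Result: 1 + 2x^2

f · g = 1 + 2x^2


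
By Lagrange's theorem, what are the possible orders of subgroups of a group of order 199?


Lagrange's theorem: |H| divides |G|
|G| = 199
Divisors of 199: 1, 199

Possible subgroup orders: {1, 199}


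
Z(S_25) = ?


Z(G) = {g ∈ G | gx = xg for all x ∈ G}
S_n is non-abelian for n ≥ 3; Z(S_25) is trivial

Z(S_25) = {e}


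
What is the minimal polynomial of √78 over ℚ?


√78 satisfies x² - 78 = 0, irreducible over ℚ since 78 is squarefree

Minimal polynomial: x² - 78


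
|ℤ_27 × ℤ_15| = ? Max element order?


|ℤ_27 × ℤ_15| = 27 × 15 = 405
Max element order = lcm(27,15) = 135
Cyclic? No (gcd=3)

|ℤ_27×ℤ_15| = 405, max element order = 135


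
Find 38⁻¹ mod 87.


Use the extended Euclidean algorithm to write 1 = 38·s + 87·t; then s mod 87 is the inverse.
Euclidean algorithm:
  38 = 0·87 + 38
  87 = 2·38 + 11
  38 = 3·11 + 5
  11 = 2·5 + 1
  5 = 5·1 + 0
gcd(38,87) = 1
Back-substitution gives: 38·(-16) + 87·(7) = 1
So 38⁻¹ ≡ -16 ≡ 71 (mod 87)
Check: 38 × 71 = 2698 ≡ 1 (mod 87) ✓

38⁻¹ ≡ 71 (mod 87)


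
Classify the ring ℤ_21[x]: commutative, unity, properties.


ℤ_21 has zero divisors (3·7 ≡ 0), and these lift to constant zero divisors in ℤ_21[x]; so not an integral domain
Commutative: Yes
Integral domain: No
Has unity: Yes

ℤ_21[x]: Commutative=Yes, Unity=Yes


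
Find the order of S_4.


|S_n| = n! (number of permutations of n symbols)
|S_4| = 4! = 24

|S_4| = 24


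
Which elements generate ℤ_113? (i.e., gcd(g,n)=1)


g generates ℤ_n iff gcd(g,n) = 1
Prime factors of 113: 113
Generators are g ∈ {1,...,112} not divisible by any of these primes.
Generators: {1, 2, 3, 4, 5, 6, 7, 8, 9, 10, 11, 12, 13, 14, 15, 16, 17, 18, 19, 20, 21, 22, 23, 24, 25, 26, 27, 28, 29, 30, 31, 32, 33, 34, 35, 36, 37, 38, 39, 40, 41, 42, 43, 44, 45, 46, 47, 48, 49, 50, 51, 52, 53, 54, 55, 56, 57, 58, 59, 60, 61, 62, 63, 64, 65, 66, 67, 68, 69, 70, 71, 72, 73, 74, 75, 76, 77, 78, 79, 80, 81, 82, 83, 84, 85, 86, 87, 88, 89, 90, 91, 92, 93, 94, 95, 96, 97, 98, 99, 100, 101, 102, 103, 104, 105, 106, 107, 108, 109, 110, 111, 112}
Number of generators = φ(113) = 112

Generators of ℤ_113 = {1, 2, 3, 4, 5, 6, 7, 8, 9, 10, 11, 12, 13, 14, 15, 16, 17, 18, 19, 20, 21, 22, 23, 24, 25, 26, 27, 28, 29, 30, 31, 32, 33, 34, 35, 36, 37, 38, 39, 40, 41, 42, 43, 44, 45, 46, 47, 48, 49, 50, 51, 52, 53, 54, 55, 56, 57, 58, 59, 60, 61, 62, 63, 64, 65, 66, 67, 68, 69, 70, 71, 72, 73, 74, 75, 76, 77, 78, 79, 80, 81, 82, 83, 84, 85, 86, 87, 88, 89, 90, 91, 92, 93, 94, 95, 96, 97, 98, 99, 100, 101, 102, 103, 104, 105, 106, 107, 108, 109, 110, 111, 112}


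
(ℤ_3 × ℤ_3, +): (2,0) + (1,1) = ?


Operation: componentwise addition mod (3, 3)
(2,0) + (1,1) = ((a₁+b₁) mod 3, (a₂+b₂) mod 3) with a = (2,0), b = (1,1)

(2,0) + (1,1) = (0,1)


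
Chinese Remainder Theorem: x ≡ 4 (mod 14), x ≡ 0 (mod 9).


m₁ = 14, m₂ = 9, gcd = 1, so CRT applies. M = m₁·m₂ = 126
Let M₁ = M/m₁ = 9, M₂ = M/m₂ = 14
Find y₁ ≡ M₁⁻¹ (mod m₁): 9⁻¹ ≡ 11 (mod 14)
Find y₂ ≡ M₂⁻¹ (mod m₂): 14⁻¹ ≡ 2 (mod 9)
x = a₁·M₁·y₁ + a₂·M₂·y₂ = 4·9·11 + 0·14·2 = 396
Reduce mod 126: x ≡ 18
Check: 18 mod 14 = 4 ✓, 18 mod 9 = 0 ✓

x ≡ 18 (mod 126)


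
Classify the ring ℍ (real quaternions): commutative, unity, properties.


quaternion multiplication is non-commutative (ij = k ≠ ji = -k); has unity 1; a division ring but not an integral domain since integral domains are commutative by convention
Commutative: No
Integral domain: No
Has unity: Yes

ℍ (real quaternions): Commutative=No, Unity=Yes


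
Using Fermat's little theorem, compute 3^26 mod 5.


Fermat's little theorem: if p is prime and gcd(a,p)=1, then a^(p-1) ≡ 1 (mod p)
p = 5 is prime, gcd(3,5) = 1
Reduce exponent: 26 mod 4 = 2
So 3^26 ≡ 3^2 (mod 5)
3^2 mod 5 = 4

3^26 ≡ 4 (mod 5)


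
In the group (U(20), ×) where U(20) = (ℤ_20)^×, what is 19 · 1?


Operation: multiplication mod 20
19 · 1 = (a × b) mod 20 with a = 19, b = 1

19 · 1 = 19


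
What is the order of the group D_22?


|D_n| = 2n (n rotations and n reflections)
|D_22| = 2×22 = 44

|D_22| = 44


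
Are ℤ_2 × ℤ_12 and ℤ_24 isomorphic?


Comparing ℤ_2 × ℤ_12 and ℤ_24:
gcd(2,12) = 2 ≠ 1. Max element order in ℤ_2×ℤ_12 is lcm(2,12) = 12 < 24, so it has no element of order 24

No, ℤ_2 × ℤ_12 ≇ ℤ_24


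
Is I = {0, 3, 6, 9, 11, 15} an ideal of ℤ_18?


Check ideal conditions for I = {0, 3, 6, 9, 11, 15} in ℤ_18:
(1) I is an additive subgroup? No
(2) For r ∈ ℤ_18 and a ∈ I: r·a ∈ I? No  [counterexample: r=2, a=6, r·a mod 18 = 12 ∉ I]

No, I is not an ideal of ℤ_18


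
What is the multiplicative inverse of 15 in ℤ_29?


Use the extended Euclidean algorithm to write 1 = 15·s + 29·t; then s mod 29 is the inverse.
Euclidean algorithm:
  15 = 0·29 + 15
  29 = 1·15 + 14
  15 = 1·14 + 1
  14 = 14·1 + 0
gcd(15,29) = 1
Back-substitution gives: 15·(2) + 29·(-1) = 1
So 15⁻¹ ≡ 2 ≡ 2 (mod 29)
Check: 15 × 2 = 30 ≡ 1 (mod 29) ✓

15⁻¹ ≡ 2 (mod 29)


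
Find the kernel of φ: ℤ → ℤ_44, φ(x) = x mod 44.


Kernel = preimage of identity
ker(φ) = {x ∈ ℤ : x ≡ 0 (mod 44)} = 44ℤ = {0, ±44, ±88, ...}

ker(φ) = 44ℤ


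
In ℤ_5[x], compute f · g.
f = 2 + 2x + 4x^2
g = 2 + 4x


Expand and collect like terms; reduce coefficients mod 5:
x^0: 2·2 = 4 ≡ 4 (mod 5)
x^1: 2·4 + 2·2 = 12 ≡ 2 (mod 5)
x^2: 2·4 + 4·2 = 16 ≡ 1 (mod 5)
x^3: 4·4 = 16 ≡ 1 (mod 5)
Result: 4 + 2x + x^2 + x^3

f · g = 4 + 2x + x^2 + x^3


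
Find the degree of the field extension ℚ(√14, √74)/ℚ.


[ℚ(√14,√74):ℚ] = [ℚ(√14,√74):ℚ(√14)]·[ℚ(√14):ℚ] = 2·2 = 4

[ℚ(√14, √74)/ℚ] = 4


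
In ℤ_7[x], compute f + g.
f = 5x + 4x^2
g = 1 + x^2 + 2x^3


Add coefficients mod 7:
x^0: 0 + 1 = 1 (mod 7)
x^1: 5 + 0 = 5 (mod 7)
x^2: 4 + 1 = 5 (mod 7)
x^3: 0 + 2 = 2 (mod 7)
Result: 1 + 5x + 5x^2 + 2x^3

f + g = 1 + 5x + 5x^2 + 2x^3


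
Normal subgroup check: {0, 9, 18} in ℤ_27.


H = {0, 9, 18} in ℤ_27
ℤ_27 is abelian; every subgroup of an abelian group is normal

Yes, normal subgroup


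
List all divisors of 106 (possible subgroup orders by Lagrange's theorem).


Lagrange's theorem: |H| divides |G|
|G| = 106
Divisors of 106: 1, 2, 53, 106

Possible subgroup orders: {1, 2, 53, 106}


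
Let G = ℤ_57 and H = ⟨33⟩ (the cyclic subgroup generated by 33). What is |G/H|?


|⟨33⟩| = n / gcd(33, 57) = 57 / 3 = 19
H is normal (ℤ_57 is abelian).
|G/H| = |G| / |H| = 57 / 19 = 3

|G/H| = 3


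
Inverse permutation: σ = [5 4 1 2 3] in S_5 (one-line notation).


To find σ⁻¹, swap domain and range:
σ(1) = 5 → σ⁻¹(5) = 1
σ(2) = 4 → σ⁻¹(4) = 2
σ(3) = 1 → σ⁻¹(1) = 3
σ(4) = 2 → σ⁻¹(2) = 4
σ(5) = 3 → σ⁻¹(3) = 5

σ⁻¹ = [3 4 5 2 1]


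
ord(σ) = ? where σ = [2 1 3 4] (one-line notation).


Cycle decomposition: (1 2)
Cycle lengths: 2
Order = lcm(2) = 2

ord(σ) = 2


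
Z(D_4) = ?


Z(G) = {g ∈ G | gx = xg for all x ∈ G}
For even n, Z(D_n) = {e, r^(n/2)}: the 180° rotation r^2 commutes with every reflection and rotation

Z(D_4) = {e, r^2}


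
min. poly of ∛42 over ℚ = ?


∛42 satisfies x³ - 42 = 0, irreducible over ℚ (no rational root; 42 is not a perfect cube)

Minimal polynomial: x³ - 42


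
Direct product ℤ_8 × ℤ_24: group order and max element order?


|ℤ_8 × ℤ_24| = 8 × 24 = 192
Max element order = lcm(8,24) = 24
Cyclic? No (gcd=8)

|ℤ_8×ℤ_24| = 192, max element order = 24


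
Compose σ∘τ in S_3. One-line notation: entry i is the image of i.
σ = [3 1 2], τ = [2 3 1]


σ∘τ: apply τ first, then σ
1 →τ 2 →σ 1
2 →τ 3 →σ 2
3 →τ 1 →σ 3

σ∘τ = [1 2 3]


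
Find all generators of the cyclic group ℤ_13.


g generates ℤ_n iff gcd(g,n) = 1
Checking each g ∈ {1,...,12}:
gcd(1,13) = 1
gcd(2,13) = 1
gcd(3,13) = 1
gcd(4,13) = 1
gcd(5,13) = 1
gcd(6,13) = 1
gcd(7,13) = 1
gcd(8,13) = 1
gcd(9,13) = 1
gcd(10,13) = 1
gcd(11,13) = 1
gcd(12,13) = 1
Generators: {1, 2, 3, 4, 5, 6, 7, 8, 9, 10, 11, 12}
Number of generators = φ(13) = 12

Generators of ℤ_13 = {1, 2, 3, 4, 5, 6, 7, 8, 9, 10, 11, 12}


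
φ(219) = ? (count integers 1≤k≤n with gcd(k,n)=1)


Factor n: 219 = 3 × 73
φ(n) = n · ∏(1 - 1/p) over distinct primes p | n
φ(219) = 219 · (1 - 1/3) · (1 - 1/73) = 144

φ(219) = 144


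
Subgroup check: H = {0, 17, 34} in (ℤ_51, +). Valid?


Subgroup test for H = {0, 17, 34} in (ℤ_51, +):
(1) 0 ∈ H? Yes
(2) Closure: for all a,b ∈ H, (a+b) mod 51 ∈ H? Yes
(3) Inverses: for all a ∈ H, -a mod 51 ∈ H? Yes

Yes, H is a subgroup of ℤ_51


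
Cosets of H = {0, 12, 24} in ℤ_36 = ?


H = {0, 12, 24}, |H| = 3
Number of cosets = |G|/|H| = 36/3 = 12
0 + H = {0, 12, 24}
1 + H = {1, 13, 25}
2 + H = {2, 14, 26}
3 + H = {3, 15, 27}
4 + H = {4, 16, 28}
5 + H = {5, 17, 29}
6 + H = {6, 18, 30}
7 + H = {7, 19, 31}
8 + H = {8, 20, 32}
9 + H = {9, 21, 33}
10 + H = {10, 22, 34}
11 + H = {11, 23, 35}

Cosets: 0+H={0,12,24}; 1+H={1,13,25}; 2+H={2,14,26}; 3+H={3,15,27}; 4+H={4,16,28}; 5+H={5,17,29}; 6+H={6,18,30}; 7+H={7,19,31}; 8+H={8,20,32}; 9+H={9,21,33}; 10+H={10,22,34}; 11+H={11,23,35}


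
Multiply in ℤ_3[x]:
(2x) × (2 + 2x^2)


Expand and collect like terms; reduce coefficients mod 3:
x^0: 0·2 = 0 ≡ 0 (mod 3)
x^1: 0·0 + 2·2 = 4 ≡ 1 (mod 3)
x^2: 0·2 + 2·0 = 0 ≡ 0 (mod 3)
x^3: 2·2 = 4 ≡ 1 (mod 3)
Result: x + x^3

f · g = x + x^3


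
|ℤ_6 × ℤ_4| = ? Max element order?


|ℤ_6 × ℤ_4| = 6 × 4 = 24
Max element order = lcm(6,4) = 12
Cyclic? No (gcd=2)

|ℤ_6×ℤ_4| = 24, max element order = 12


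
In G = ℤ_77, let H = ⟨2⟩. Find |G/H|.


|⟨2⟩| = n / gcd(2, 77) = 77 / 1 = 77
H is normal (ℤ_77 is abelian).
|G/H| = |G| / |H| = 77 / 77 = 1

|G/H| = 1


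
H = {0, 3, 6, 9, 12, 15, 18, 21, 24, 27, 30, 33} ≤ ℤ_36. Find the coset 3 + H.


3 + H = {3 + h (mod 36) : h ∈ H}
3+0=3, 3+3=6, 3+6=9, 3+9=12, 3+12=15, 3+15=18, 3+18=21, 3+21=24, 3+24=27, 3+27=30, 3+30=33, 3+33=0
3 + H = {0, 3, 6, 9, 12, 15, 18, 21, 24, 27, 30, 33} = 0 + H

3 + H = {0, 3, 6, 9, 12, 15, 18, 21, 24, 27, 30, 33}


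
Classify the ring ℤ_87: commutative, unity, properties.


ℤ_87 is a commutative ring with unity 1; 87 = 3×29 is composite, so 3·29 ≡ 0 gives zero divisors (not an integral domain)
Commutative: Yes
Integral domain: No
Has unity: Yes

ℤ_87: Commutative=Yes, Unity=Yes


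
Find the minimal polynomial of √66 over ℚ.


√66 satisfies x² - 66 = 0, irreducible over ℚ since 66 is squarefree

Minimal polynomial: x² - 66


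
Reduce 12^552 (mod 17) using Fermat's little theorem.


Fermat's little theorem: if p is prime and gcd(a,p)=1, then a^(p-1) ≡ 1 (mod p)
p = 17 is prime, gcd(12,17) = 1
Reduce exponent: 552 mod 16 = 8
So 12^552 ≡ 12^8 (mod 17)
12^8 mod 17 = 16

12^552 ≡ 16 (mod 17)


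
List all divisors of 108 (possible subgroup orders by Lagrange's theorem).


Lagrange's theorem: |H| divides |G|
|G| = 108
Divisors of 108: 1, 2, 3, 4, 6, 9, 12, 18, 27, 36, 54, 108

Possible subgroup orders: {1, 2, 3, 4, 6, 9, 12, 18, 27, 36, 54, 108}


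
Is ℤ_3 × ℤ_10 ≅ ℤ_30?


Comparing ℤ_3 × ℤ_10 and ℤ_30:
gcd(3,10) = 1, so ℤ_3 × ℤ_10 ≅ ℤ_30 (CRT)

Yes, ℤ_3 × ℤ_10 ≅ ℤ_30


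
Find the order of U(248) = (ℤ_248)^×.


U(n) is the group of units mod n; |U(n)| = φ(n)
|U(248)| = φ(248) = 120

|U(248) = (ℤ_248)^×| = 120


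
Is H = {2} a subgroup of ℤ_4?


Subgroup test for H = {2} in (ℤ_4, +):
(1) 0 ∈ H? No
(2) Closure: for all a,b ∈ H, (a+b) mod 4 ∈ H? No  [counterexample: 2 + 2 = 0 ∉ H]
(3) Inverses: for all a ∈ H, -a mod 4 ∈ H? Yes

No, H is not a subgroup of ℤ_4


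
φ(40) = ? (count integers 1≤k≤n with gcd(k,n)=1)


Factor n: 40 = 2^3 × 5
φ(n) = n · ∏(1 - 1/p) over distinct primes p | n
φ(40) = 40 · (1 - 1/2) · (1 - 1/5) = 16

φ(40) = 16


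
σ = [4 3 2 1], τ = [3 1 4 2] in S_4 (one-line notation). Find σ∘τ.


σ∘τ: apply τ first, then σ
1 →τ 3 →σ 2
2 →τ 1 →σ 4
3 →τ 4 →σ 1
4 →τ 2 →σ 3

σ∘τ = [2 4 1 3]


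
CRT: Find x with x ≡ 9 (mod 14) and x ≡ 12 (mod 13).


m₁ = 14, m₂ = 13, gcd = 1, so CRT applies. M = m₁·m₂ = 182
Let M₁ = M/m₁ = 13, M₂ = M/m₂ = 14
Find y₁ ≡ M₁⁻¹ (mod m₁): 13⁻¹ ≡ 13 (mod 14)
Find y₂ ≡ M₂⁻¹ (mod m₂): 14⁻¹ ≡ 1 (mod 13)
x = a₁·M₁·y₁ + a₂·M₂·y₂ = 9·13·13 + 12·14·1 = 1689
Reduce mod 182: x ≡ 51
Check: 51 mod 14 = 9 ✓, 51 mod 13 = 12 ✓

x ≡ 51 (mod 182)


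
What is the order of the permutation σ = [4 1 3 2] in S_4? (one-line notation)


Cycle decomposition: (1 4 2)
Cycle lengths: 3
Order = lcm(3) = 3

ord(σ) = 3


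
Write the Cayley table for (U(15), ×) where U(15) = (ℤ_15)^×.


Elements: {1, 2, 4, 7, 8, 11, 13, 14}
Operation: multiplication mod 15
Entry (a, b) = (a × b) mod 15

Cayley table:
   |  1 |  2 |  4 |  7 |  8 | 11 | 13 | 14
 1 |  1 |  2 |  4 |  7 |  8 | 11 | 13 | 14
 2 |  2 |  4 |  8 | 14 |  1 |  7 | 11 | 13
 4 |  4 |  8 |  1 | 13 |  2 | 14 |  7 | 11
 7 |  7 | 14 | 13 |  4 | 11 |  2 |  1 |  8
 8 |  8 |  1 |  2 | 11 |  4 | 13 | 14 |  7
11 | 11 |  7 | 14 |  2 | 13 |  1 |  8 |  4
13 | 13 | 11 |  7 |  1 | 14 |  8 |  4 |  2
14 | 14 | 13 | 11 |  8 |  7 |  4 |  2 |  1


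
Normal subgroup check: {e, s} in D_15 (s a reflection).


H = {e, s} in D_15 (s a reflection)
r·s·r⁻¹ = sr⁻² ≠ s for n ≥ 3, so {e, s} is not closed under conjugation

No, not a normal subgroup


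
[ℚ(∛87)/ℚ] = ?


∛87 has minimal polynomial x³ - 87 (irreducible over ℚ since 87 is not a perfect cube)

[ℚ(∛87)/ℚ] = 3


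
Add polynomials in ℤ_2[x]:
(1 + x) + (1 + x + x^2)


Add coefficients mod 2:
x^0: 1 + 1 = 0 (mod 2)
x^1: 1 + 1 = 0 (mod 2)
x^2: 0 + 1 = 1 (mod 2)
Result: x^2

f + g = x^2


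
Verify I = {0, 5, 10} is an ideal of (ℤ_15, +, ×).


Check ideal conditions for I = {0, 5, 10} in ℤ_15:
(1) I is an additive subgroup? Yes
(2) For r ∈ ℤ_15 and a ∈ I: r·a ∈ I? Yes

Yes, I is an ideal of ℤ_15


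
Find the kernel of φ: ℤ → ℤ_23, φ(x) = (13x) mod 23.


Kernel = preimage of identity
ker(φ) = {x ∈ ℤ : 13x ≡ 0 (mod 23)}. gcd(13,23) = 1, so 13x ≡ 0 (mod 23) ⟺ x ≡ 0 (mod 23/1 = 23). Hence ker(φ) = 23ℤ

ker(φ) = 23ℤ


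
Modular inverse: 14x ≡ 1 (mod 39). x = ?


Use the extended Euclidean algorithm to write 1 = 14·s + 39·t; then s mod 39 is the inverse.
Euclidean algorithm:
  14 = 0·39 + 14
  39 = 2·14 + 11
  14 = 1·11 + 3
  11 = 3·3 + 2
  3 = 1·2 + 1
  2 = 2·1 + 0
gcd(14,39) = 1
Back-substitution gives: 14·(14) + 39·(-5) = 1
So 14⁻¹ ≡ 14 ≡ 14 (mod 39)
Check: 14 × 14 = 196 ≡ 1 (mod 39) ✓

14⁻¹ ≡ 14 (mod 39)


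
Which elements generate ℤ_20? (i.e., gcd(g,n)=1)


g generates ℤ_n iff gcd(g,n) = 1
Prime factors of 20: 2, 5
Generators are g ∈ {1,...,19} not divisible by any of these primes.
Generators: {1, 3, 7, 9, 11, 13, 17, 19}
Number of generators = φ(20) = 8

Generators of ℤ_20 = {1, 3, 7, 9, 11, 13, 17, 19}


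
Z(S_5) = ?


Z(G) = {g ∈ G | gx = xg for all x ∈ G}
S_n is non-abelian for n ≥ 3; Z(S_5) is trivial

Z(S_5) = {e}


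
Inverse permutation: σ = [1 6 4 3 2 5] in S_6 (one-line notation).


To find σ⁻¹, swap domain and range:
σ(1) = 1 → σ⁻¹(1) = 1
σ(2) = 6 → σ⁻¹(6) = 2
σ(3) = 4 → σ⁻¹(4) = 3
σ(4) = 3 → σ⁻¹(3) = 4
σ(5) = 2 → σ⁻¹(2) = 5
σ(6) = 5 → σ⁻¹(5) = 6

σ⁻¹ = [1 5 4 3 6 2]


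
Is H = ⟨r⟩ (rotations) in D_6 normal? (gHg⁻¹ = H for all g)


H = ⟨r⟩ (rotations) in D_6
The rotation subgroup ⟨r⟩ has index 2 in D_6, so it is normal

Yes, normal subgroup


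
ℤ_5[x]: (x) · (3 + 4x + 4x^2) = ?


Expand and collect like terms; reduce coefficients mod 5:
x^0: 0·3 = 0 ≡ 0 (mod 5)
x^1: 0·4 + 1·3 = 3 ≡ 3 (mod 5)
x^2: 0·4 + 1·4 = 4 ≡ 4 (mod 5)
x^3: 1·4 = 4 ≡ 4 (mod 5)
Result: 3x + 4x^2 + 4x^3

f · g = 3x + 4x^2 + 4x^3


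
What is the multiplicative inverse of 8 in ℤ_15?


Use the extended Euclidean algorithm to write 1 = 8·s + 15·t; then s mod 15 is the inverse.
Euclidean algorithm:
  8 = 0·15 + 8
  15 = 1·8 + 7
  8 = 1·7 + 1
  7 = 7·1 + 0
gcd(8,15) = 1
Back-substitution gives: 8·(2) + 15·(-1) = 1
So 8⁻¹ ≡ 2 ≡ 2 (mod 15)
Check: 8 × 2 = 16 ≡ 1 (mod 15) ✓

8⁻¹ ≡ 2 (mod 15)


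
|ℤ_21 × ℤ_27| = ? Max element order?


|ℤ_21 × ℤ_27| = 21 × 27 = 567
Max element order = lcm(21,27) = 189
Cyclic? No (gcd=3)

|ℤ_21×ℤ_27| = 567, max element order = 189


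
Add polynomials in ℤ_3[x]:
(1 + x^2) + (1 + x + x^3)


Add coefficients mod 3:
x^0: 1 + 1 = 2 (mod 3)
x^1: 0 + 1 = 1 (mod 3)
x^2: 1 + 0 = 1 (mod 3)
x^3: 0 + 1 = 1 (mod 3)
Result: 2 + x + x^2 + x^3

f + g = 2 + x + x^2 + x^3


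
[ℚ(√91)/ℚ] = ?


√91 has minimal polynomial x² - 91 (irreducible over ℚ since 91 is squarefree)

[ℚ(√91)/ℚ] = 2


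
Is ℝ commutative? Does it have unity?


ℝ is a field: commutative, has unity, every nonzero element is a unit (hence an integral domain)
Commutative: Yes
Integral domain: Yes
Has unity: Yes

ℝ: Commutative=Yes, Unity=Yes


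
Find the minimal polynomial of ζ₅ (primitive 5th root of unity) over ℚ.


ζ₅ is a root of Φ₅(x) = x⁴ + x³ + x² + x + 1, irreducible over ℚ

Minimal polynomial: x⁴ + x³ + x² + x + 1


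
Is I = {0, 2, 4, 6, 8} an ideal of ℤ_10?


Check ideal conditions for I = {0, 2, 4, 6, 8} in ℤ_10:
(1) I is an additive subgroup? Yes
(2) For r ∈ ℤ_10 and a ∈ I: r·a ∈ I? Yes

Yes, I is an ideal of ℤ_10


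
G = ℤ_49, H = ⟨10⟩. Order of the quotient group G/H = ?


|⟨10⟩| = n / gcd(10, 49) = 49 / 1 = 49
H is normal (ℤ_49 is abelian).
|G/H| = |G| / |H| = 49 / 49 = 1

|G/H| = 1


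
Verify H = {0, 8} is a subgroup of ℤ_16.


Subgroup test for H = {0, 8} in (ℤ_16, +):
(1) 0 ∈ H? Yes
(2) Closure: for all a,b ∈ H, (a+b) mod 16 ∈ H? Yes
(3) Inverses: for all a ∈ H, -a mod 16 ∈ H? Yes

Yes, H is a subgroup of ℤ_16


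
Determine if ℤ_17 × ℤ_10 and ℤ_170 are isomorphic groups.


Comparing ℤ_17 × ℤ_10 and ℤ_170:
gcd(17,10) = 1, so ℤ_17 × ℤ_10 ≅ ℤ_170 (CRT)

Yes, ℤ_17 × ℤ_10 ≅ ℤ_170


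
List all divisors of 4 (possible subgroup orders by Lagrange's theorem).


Lagrange's theorem: |H| divides |G|
|G| = 4
Divisors of 4: 1, 2, 4

Possible subgroup orders: {1, 2, 4}


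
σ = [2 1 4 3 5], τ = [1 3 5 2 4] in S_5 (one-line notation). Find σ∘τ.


σ∘τ: apply τ first, then σ
1 →τ 1 →σ 2
2 →τ 3 →σ 4
3 →τ 5 →σ 5
4 →τ 2 →σ 1
5 →τ 4 →σ 3

σ∘τ = [2 4 5 1 3]


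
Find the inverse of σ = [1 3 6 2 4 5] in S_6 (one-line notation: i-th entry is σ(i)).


To find σ⁻¹, swap domain and range:
σ(1) = 1 → σ⁻¹(1) = 1
σ(2) = 3 → σ⁻¹(3) = 2
σ(3) = 6 → σ⁻¹(6) = 3
σ(4) = 2 → σ⁻¹(2) = 4
σ(5) = 4 → σ⁻¹(4) = 5
σ(6) = 5 → σ⁻¹(5) = 6

σ⁻¹ = [1 4 2 5 6 3]


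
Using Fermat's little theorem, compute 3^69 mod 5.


Fermat's little theorem: if p is prime and gcd(a,p)=1, then a^(p-1) ≡ 1 (mod p)
p = 5 is prime, gcd(3,5) = 1
Reduce exponent: 69 mod 4 = 1
So 3^69 ≡ 3^1 (mod 5)
3^1 mod 5 = 3

3^69 ≡ 3 (mod 5)


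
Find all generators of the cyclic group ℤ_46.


g generates ℤ_n iff gcd(g,n) = 1
Prime factors of 46: 2, 23
Generators are g ∈ {1,...,45} not divisible by any of these primes.
Generators: {1, 3, 5, 7, 9, 11, 13, 15, 17, 19, 21, 25, 27, 29, 31, 33, 35, 37, 39, 41, 43, 45}
Number of generators = φ(46) = 22

Generators of ℤ_46 = {1, 3, 5, 7, 9, 11, 13, 15, 17, 19, 21, 25, 27, 29, 31, 33, 35, 37, 39, 41, 43, 45}


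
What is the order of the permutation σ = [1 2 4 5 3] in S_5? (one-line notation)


Cycle decomposition: (3 4 5)
Cycle lengths: 3
Order = lcm(3) = 3

ord(σ) = 3


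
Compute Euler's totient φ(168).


Factor n: 168 = 2^3 × 3 × 7
φ(n) = n · ∏(1 - 1/p) over distinct primes p | n
φ(168) = 168 · (1 - 1/2) · (1 - 1/3) · (1 - 1/7) = 48

φ(168) = 48


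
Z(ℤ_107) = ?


Z(G) = {g ∈ G | gx = xg for all x ∈ G}
ℤ_107 is abelian, so Z(G) = G

Z(ℤ_107) = ℤ_107


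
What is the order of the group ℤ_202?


ℤ_n has n elements.

|ℤ_202| = 202


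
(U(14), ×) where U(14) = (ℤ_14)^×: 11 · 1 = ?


Operation: multiplication mod 14
11 · 1 = (a × b) mod 14 with a = 11, b = 1

11 · 1 = 11


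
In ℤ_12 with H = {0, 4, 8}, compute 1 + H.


1 + H = {1 + h (mod 12) : h ∈ H}
1+0=1, 1+4=5, 1+8=9

1 + H = {1, 5, 9}


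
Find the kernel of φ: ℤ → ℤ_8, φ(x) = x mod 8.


Kernel = preimage of identity
ker(φ) = {x ∈ ℤ : x ≡ 0 (mod 8)} = 8ℤ = {0, ±8, ±16, ...}

ker(φ) = 8ℤ


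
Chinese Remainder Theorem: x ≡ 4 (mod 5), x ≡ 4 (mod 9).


m₁ = 5, m₂ = 9, gcd = 1, so CRT applies. M = m₁·m₂ = 45
Let M₁ = M/m₁ = 9, M₂ = M/m₂ = 5
Find y₁ ≡ M₁⁻¹ (mod m₁): 9⁻¹ ≡ 4 (mod 5)
Find y₂ ≡ M₂⁻¹ (mod m₂): 5⁻¹ ≡ 2 (mod 9)
x = a₁·M₁·y₁ + a₂·M₂·y₂ = 4·9·4 + 4·5·2 = 184
Reduce mod 45: x ≡ 4
Check: 4 mod 5 = 4 ✓, 4 mod 9 = 4 ✓

x ≡ 4 (mod 45)


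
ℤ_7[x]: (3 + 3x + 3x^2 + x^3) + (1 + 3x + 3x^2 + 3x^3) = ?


Add coefficients mod 7:
x^0: 3 + 1 = 4 (mod 7)
x^1: 3 + 3 = 6 (mod 7)
x^2: 3 + 3 = 6 (mod 7)
x^3: 1 + 3 = 4 (mod 7)
Result: 4 + 6x + 6x^2 + 4x^3

f + g = 4 + 6x + 6x^2 + 4x^3


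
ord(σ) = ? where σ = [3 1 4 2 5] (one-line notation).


Cycle decomposition: (1 3 4 2)
Cycle lengths: 4
Order = lcm(4) = 4

ord(σ) = 4


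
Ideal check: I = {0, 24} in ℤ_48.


Check ideal conditions for I = {0, 24} in ℤ_48:
(1) I is an additive subgroup? Yes
(2) For r ∈ ℤ_48 and a ∈ I: r·a ∈ I? Yes

Yes, I is an ideal of ℤ_48


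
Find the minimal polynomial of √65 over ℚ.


√65 satisfies x² - 65 = 0, irreducible over ℚ since 65 is squarefree

Minimal polynomial: x² - 65


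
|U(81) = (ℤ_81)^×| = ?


U(n) is the group of units mod n; |U(n)| = φ(n)
|U(81)| = φ(81) = 54

|U(81) = (ℤ_81)^×| = 54


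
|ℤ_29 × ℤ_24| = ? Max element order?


|ℤ_29 × ℤ_24| = 29 × 24 = 696
Max element order = lcm(29,24) = 696
Cyclic? Yes (gcd=1)

|ℤ_29×ℤ_24| = 696, max element order = 696


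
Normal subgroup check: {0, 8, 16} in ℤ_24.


H = {0, 8, 16} in ℤ_24
ℤ_24 is abelian; every subgroup of an abelian group is normal

Yes, normal subgroup


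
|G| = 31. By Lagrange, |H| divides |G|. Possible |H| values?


Lagrange's theorem: |H| divides |G|
|G| = 31
Divisors of 31: 1, 31

Possible subgroup orders: {1, 31}


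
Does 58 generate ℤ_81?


g generates ℤ_n iff gcd(g, n) = 1
gcd(58, 81) = 1
Since gcd = 1, 58 is a generator.

Yes, 58 generates ℤ_81


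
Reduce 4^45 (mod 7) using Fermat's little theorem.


Fermat's little theorem: if p is prime and gcd(a,p)=1, then a^(p-1) ≡ 1 (mod p)
p = 7 is prime, gcd(4,7) = 1
Reduce exponent: 45 mod 6 = 3
So 4^45 ≡ 4^3 (mod 7)
4^3 mod 7 = 1

4^45 ≡ 1 (mod 7)


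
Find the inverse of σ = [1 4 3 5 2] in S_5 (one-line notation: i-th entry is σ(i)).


To find σ⁻¹, swap domain and range:
σ(1) = 1 → σ⁻¹(1) = 1
σ(2) = 4 → σ⁻¹(4) = 2
σ(3) = 3 → σ⁻¹(3) = 3
σ(4) = 5 → σ⁻¹(5) = 4
σ(5) = 2 → σ⁻¹(2) = 5

σ⁻¹ = [1 5 3 2 4]


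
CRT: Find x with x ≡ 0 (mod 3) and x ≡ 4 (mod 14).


m₁ = 3, m₂ = 14, gcd = 1, so CRT applies. M = m₁·m₂ = 42
Let M₁ = M/m₁ = 14, M₂ = M/m₂ = 3
Find y₁ ≡ M₁⁻¹ (mod m₁): 14⁻¹ ≡ 2 (mod 3)
Find y₂ ≡ M₂⁻¹ (mod m₂): 3⁻¹ ≡ 5 (mod 14)
x = a₁·M₁·y₁ + a₂·M₂·y₂ = 0·14·2 + 4·3·5 = 60
Reduce mod 42: x ≡ 18
Check: 18 mod 3 = 0 ✓, 18 mod 14 = 4 ✓

x ≡ 18 (mod 42)


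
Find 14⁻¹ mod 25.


Use the extended Euclidean algorithm to write 1 = 14·s + 25·t; then s mod 25 is the inverse.
Euclidean algorithm:
  14 = 0·25 + 14
  25 = 1·14 + 11
  14 = 1·11 + 3
  11 = 3·3 + 2
  3 = 1·2 + 1
  2 = 2·1 + 0
gcd(14,25) = 1
Back-substitution gives: 14·(9) + 25·(-5) = 1
So 14⁻¹ ≡ 9 ≡ 9 (mod 25)
Check: 14 × 9 = 126 ≡ 1 (mod 25) ✓

14⁻¹ ≡ 9 (mod 25)


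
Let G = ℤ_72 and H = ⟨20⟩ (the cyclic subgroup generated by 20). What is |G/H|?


|⟨20⟩| = n / gcd(20, 72) = 72 / 4 = 18
H is normal (ℤ_72 is abelian).
|G/H| = |G| / |H| = 72 / 18 = 4

|G/H| = 4


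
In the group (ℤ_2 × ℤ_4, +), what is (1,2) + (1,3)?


Operation: componentwise addition mod (2, 4)
(1,2) + (1,3) = ((a₁+b₁) mod 2, (a₂+b₂) mod 4) with a = (1,2), b = (1,3)

(1,2) + (1,3) = (0,1)


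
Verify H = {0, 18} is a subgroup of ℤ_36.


Subgroup test for H = {0, 18} in (ℤ_36, +):
(1) 0 ∈ H? Yes
(2) Closure: for all a,b ∈ H, (a+b) mod 36 ∈ H? Yes
(3) Inverses: for all a ∈ H, -a mod 36 ∈ H? Yes

Yes, H is a subgroup of ℤ_36


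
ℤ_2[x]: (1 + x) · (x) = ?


Expand and collect like terms; reduce coefficients mod 2:
x^0: 1·0 = 0 ≡ 0 (mod 2)
x^1: 1·1 + 1·0 = 1 ≡ 1 (mod 2)
x^2: 1·1 = 1 ≡ 1 (mod 2)
Result: x + x^2

f · g = x + x^2


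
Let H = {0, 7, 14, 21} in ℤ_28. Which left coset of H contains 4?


4 + H = {4 + h (mod 28) : h ∈ H}
4+0=4, 4+7=11, 4+14=18, 4+21=25

4 + H = {4, 11, 18, 25}


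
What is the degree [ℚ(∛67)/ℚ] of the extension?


∛67 has minimal polynomial x³ - 67 (irreducible over ℚ since 67 is not a perfect cube)

[ℚ(∛67)/ℚ] = 3


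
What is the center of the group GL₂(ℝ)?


Z(G) = {g ∈ G | gx = xg for all x ∈ G}
Only scalar multiples of the identity commute with all invertible matrices

Z(GL₂(ℝ)) = {aI : a ∈ ℝ, a ≠ 0}


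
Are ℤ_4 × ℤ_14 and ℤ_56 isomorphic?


Comparing ℤ_4 × ℤ_14 and ℤ_56:
gcd(4,14) = 2 ≠ 1. Max element order in ℤ_4×ℤ_14 is lcm(4,14) = 28 < 56, so it has no element of order 56

No, ℤ_4 × ℤ_14 ≇ ℤ_56


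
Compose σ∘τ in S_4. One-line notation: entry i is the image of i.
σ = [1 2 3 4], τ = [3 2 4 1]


σ∘τ: apply τ first, then σ
1 →τ 3 →σ 3
2 →τ 2 →σ 2
3 →τ 4 →σ 4
4 →τ 1 →σ 1

σ∘τ = [3 2 4 1]


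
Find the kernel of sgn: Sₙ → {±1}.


Kernel = preimage of identity
ker(sgn) = even permutations = Aₙ

ker(sgn) = Aₙ


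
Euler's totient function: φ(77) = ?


Factor n: 77 = 7 × 11
φ(n) = n · ∏(1 - 1/p) over distinct primes p | n
φ(77) = 77 · (1 - 1/7) · (1 - 1/11) = 60

φ(77) = 60


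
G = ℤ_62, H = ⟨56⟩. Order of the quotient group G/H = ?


|⟨56⟩| = n / gcd(56, 62) = 62 / 2 = 31
H is normal (ℤ_62 is abelian).
|G/H| = |G| / |H| = 62 / 31 = 2

|G/H| = 2


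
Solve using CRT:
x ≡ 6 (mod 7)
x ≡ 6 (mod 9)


m₁ = 7, m₂ = 9, gcd = 1, so CRT applies. M = m₁·m₂ = 63
Let M₁ = M/m₁ = 9, M₂ = M/m₂ = 7
Find y₁ ≡ M₁⁻¹ (mod m₁): 9⁻¹ ≡ 4 (mod 7)
Find y₂ ≡ M₂⁻¹ (mod m₂): 7⁻¹ ≡ 4 (mod 9)
x = a₁·M₁·y₁ + a₂·M₂·y₂ = 6·9·4 + 6·7·4 = 384
Reduce mod 63: x ≡ 6
Check: 6 mod 7 = 6 ✓, 6 mod 9 = 6 ✓

x ≡ 6 (mod 63)


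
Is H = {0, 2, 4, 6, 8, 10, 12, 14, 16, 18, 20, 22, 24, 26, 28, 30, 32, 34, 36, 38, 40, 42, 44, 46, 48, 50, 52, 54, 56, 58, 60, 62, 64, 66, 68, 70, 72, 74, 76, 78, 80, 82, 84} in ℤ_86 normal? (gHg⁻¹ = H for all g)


H = {0, 2, 4, 6, 8, 10, 12, 14, 16, 18, 20, 22, 24, 26, 28, 30, 32, 34, 36, 38, 40, 42, 44, 46, 48, 50, 52, 54, 56, 58, 60, 62, 64, 66, 68, 70, 72, 74, 76, 78, 80, 82, 84} in ℤ_86
ℤ_86 is abelian; every subgroup of an abelian group is normal

Yes, normal subgroup


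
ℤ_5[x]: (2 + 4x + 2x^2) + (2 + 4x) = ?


Add coefficients mod 5:
x^0: 2 + 2 = 4 (mod 5)
x^1: 4 + 4 = 3 (mod 5)
x^2: 2 + 0 = 2 (mod 5)
Result: 4 + 3x + 2x^2

f + g = 4 + 3x + 2x^2


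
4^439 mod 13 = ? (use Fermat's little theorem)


Fermat's little theorem: if p is prime and gcd(a,p)=1, then a^(p-1) ≡ 1 (mod p)
p = 13 is prime, gcd(4,13) = 1
Reduce exponent: 439 mod 12 = 7
So 4^439 ≡ 4^7 (mod 13)
4^7 mod 13 = 4

4^439 ≡ 4 (mod 13)


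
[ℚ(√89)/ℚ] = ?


√89 has minimal polynomial x² - 89 (irreducible over ℚ since 89 is squarefree)

[ℚ(√89)/ℚ] = 2


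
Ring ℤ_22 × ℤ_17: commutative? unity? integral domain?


Direct product ring; commutative with unity (1,1); but (1,0)·(0,1) = (0,0) gives zero divisors, so not an integral domain
Commutative: Yes
Integral domain: No
Has unity: Yes

ℤ_22 × ℤ_17: Commutative=Yes, Unity=Yes


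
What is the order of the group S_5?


|S_n| = n! (number of permutations of n symbols)
|S_5| = 5! = 120

|S_5| = 120


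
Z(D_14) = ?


Z(G) = {g ∈ G | gx = xg for all x ∈ G}
For even n, Z(D_n) = {e, r^(n/2)}: the 180° rotation r^7 commutes with every reflection and rotation

Z(D_14) = {e, r^7}


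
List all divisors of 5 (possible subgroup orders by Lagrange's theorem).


Lagrange's theorem: |H| divides |G|
|G| = 5
Divisors of 5: 1, 5

Possible subgroup orders: {1, 5}


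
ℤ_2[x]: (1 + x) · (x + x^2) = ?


Expand and collect like terms; reduce coefficients mod 2:
x^0: 1·0 = 0 ≡ 0 (mod 2)
x^1: 1·1 + 1·0 = 1 ≡ 1 (mod 2)
x^2: 1·1 + 1·1 = 2 ≡ 0 (mod 2)
x^3: 1·1 = 1 ≡ 1 (mod 2)
Result: x + x^3

f · g = x + x^3


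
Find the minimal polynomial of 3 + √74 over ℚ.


Let α = 3 + √74. Then α - 3 = √74, so (α - 3)² = 74, giving α² - 6α - 65 = 0. Degree 2 and α ∉ ℚ, so this is the minimal polynomial.

Minimal polynomial: x² - 6x - 65


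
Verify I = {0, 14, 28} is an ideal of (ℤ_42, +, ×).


Check ideal conditions for I = {0, 14, 28} in ℤ_42:
(1) I is an additive subgroup? Yes
(2) For r ∈ ℤ_42 and a ∈ I: r·a ∈ I? Yes

Yes, I is an ideal of ℤ_42


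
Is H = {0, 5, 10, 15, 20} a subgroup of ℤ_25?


Subgroup test for H = {0, 5, 10, 15, 20} in (ℤ_25, +):
(1) 0 ∈ H? Yes
(2) Closure: for all a,b ∈ H, (a+b) mod 25 ∈ H? Yes
(3) Inverses: for all a ∈ H, -a mod 25 ∈ H? Yes

Yes, H is a subgroup of ℤ_25


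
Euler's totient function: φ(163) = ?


Factor n: 163 = 163
φ(n) = n · ∏(1 - 1/p) over distinct primes p | n
φ(163) = 163 · (1 - 1/163) = 162

φ(163) = 162


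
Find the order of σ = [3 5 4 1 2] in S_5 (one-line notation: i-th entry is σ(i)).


Cycle decomposition: (1 3 4) (2 5)
Cycle lengths: 3, 2
Order = lcm(3, 2) = 6

ord(σ) = 6


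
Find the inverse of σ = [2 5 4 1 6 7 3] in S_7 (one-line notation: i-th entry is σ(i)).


To find σ⁻¹, swap domain and range:
σ(1) = 2 → σ⁻¹(2) = 1
σ(2) = 5 → σ⁻¹(5) = 2
σ(3) = 4 → σ⁻¹(4) = 3
σ(4) = 1 → σ⁻¹(1) = 4
σ(5) = 6 → σ⁻¹(6) = 5
σ(6) = 7 → σ⁻¹(7) = 6
σ(7) = 3 → σ⁻¹(3) = 7

σ⁻¹ = [4 1 7 3 2 5 6]


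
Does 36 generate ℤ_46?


g generates ℤ_n iff gcd(g, n) = 1
gcd(36, 46) = 2
Since gcd = 2 ≠ 1, ⟨36⟩ has order 23 < 46, so 36 is not a generator.

No, 36 does not generate ℤ_46


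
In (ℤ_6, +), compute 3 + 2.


Operation: addition mod 6
3 + 2 = (a + b) mod 6 with a = 3, b = 2

3 + 2 = 5


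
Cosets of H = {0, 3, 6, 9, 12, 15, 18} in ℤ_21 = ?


H = {0, 3, 6, 9, 12, 15, 18}, |H| = 7
Number of cosets = |G|/|H| = 21/7 = 3
0 + H = {0, 3, 6, 9, 12, 15, 18}
1 + H = {1, 4, 7, 10, 13, 16, 19}
2 + H = {2, 5, 8, 11, 14, 17, 20}

Cosets: 0+H={0,3,6,9,12,15,18}; 1+H={1,4,7,10,13,16,19}; 2+H={2,5,8,11,14,17,20}


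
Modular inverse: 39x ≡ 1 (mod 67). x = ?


Use the extended Euclidean algorithm to write 1 = 39·s + 67·t; then s mod 67 is the inverse.
Euclidean algorithm:
  39 = 0·67 + 39
  67 = 1·39 + 28
  39 = 1·28 + 11
  28 = 2·11 + 6
  11 = 1·6 + 5
  6 = 1·5 + 1
  5 = 5·1 + 0
gcd(39,67) = 1
Back-substitution gives: 39·(-12) + 67·(7) = 1
So 39⁻¹ ≡ -12 ≡ 55 (mod 67)
Check: 39 × 55 = 2145 ≡ 1 (mod 67) ✓

39⁻¹ ≡ 55 (mod 67)


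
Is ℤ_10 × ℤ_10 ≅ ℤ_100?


Comparing ℤ_10 × ℤ_10 and ℤ_100:
gcd(10,10) = 10 ≠ 1. Max element order in ℤ_10×ℤ_10 is lcm(10,10) = 10 < 100, so it has no element of order 100

No, ℤ_10 × ℤ_10 ≇ ℤ_100


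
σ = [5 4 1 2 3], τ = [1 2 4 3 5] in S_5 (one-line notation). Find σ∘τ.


σ∘τ: apply τ first, then σ
1 →τ 1 →σ 5
2 →τ 2 →σ 4
3 →τ 4 →σ 2
4 →τ 3 →σ 1
5 →τ 5 →σ 3

σ∘τ = [5 4 2 1 3]


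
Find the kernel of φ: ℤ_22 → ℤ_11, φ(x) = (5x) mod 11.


Kernel = preimage of identity
ker(φ) = {x ∈ ℤ_22 : 5x ≡ 0 (mod 11)}. Since 11 | 22, φ is well-defined. The kernel is the cyclic subgroup ⟨11⟩ of ℤ_22 (order 2), i.e. {0, 11}

ker(φ) = {0, 11}


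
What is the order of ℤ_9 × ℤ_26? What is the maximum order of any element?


|ℤ_9 × ℤ_26| = 9 × 26 = 234
Max element order = lcm(9,26) = 234
Cyclic? Yes (gcd=1)

|ℤ_9×ℤ_26| = 234, max element order = 234


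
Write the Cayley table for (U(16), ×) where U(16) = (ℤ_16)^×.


Elements: {1, 3, 5, 7, 9, 11, 13, 15}
Operation: multiplication mod 16
Entry (a, b) = (a × b) mod 16

Cayley table:
   |  1 |  3 |  5 |  7 |  9 | 11 | 13 | 15
 1 |  1 |  3 |  5 |  7 |  9 | 11 | 13 | 15
 3 |  3 |  9 | 15 |  5 | 11 |  1 |  7 | 13
 5 |  5 | 15 |  9 |  3 | 13 |  7 |  1 | 11
 7 |  7 |  5 |  3 |  1 | 15 | 13 | 11 |  9
 9 |  9 | 11 | 13 | 15 |  1 |  3 |  5 |  7
11 | 11 |  1 |  7 | 13 |  3 |  9 | 15 |  5
13 | 13 |  7 |  1 | 11 |  5 | 15 |  9 |  3
15 | 15 | 13 | 11 |  9 |  7 |  5 |  3 |  1


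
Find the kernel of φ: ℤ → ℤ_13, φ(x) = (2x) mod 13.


Kernel = preimage of identity
ker(φ) = {x ∈ ℤ : 2x ≡ 0 (mod 13)}. gcd(2,13) = 1, so 2x ≡ 0 (mod 13) ⟺ x ≡ 0 (mod 13/1 = 13). Hence ker(φ) = 13ℤ

ker(φ) = 13ℤ


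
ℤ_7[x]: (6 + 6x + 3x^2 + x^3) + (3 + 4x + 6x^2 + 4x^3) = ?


Add coefficients mod 7:
x^0: 6 + 3 = 2 (mod 7)
x^1: 6 + 4 = 3 (mod 7)
x^2: 3 + 6 = 2 (mod 7)
x^3: 1 + 4 = 5 (mod 7)
Result: 2 + 3x + 2x^2 + 5x^3

f + g = 2 + 3x + 2x^2 + 5x^3


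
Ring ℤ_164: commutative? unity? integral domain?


ℤ_164 is a commutative ring with unity 1; 164 = 2×82 is composite, so 2·82 ≡ 0 gives zero divisors (not an integral domain)
Commutative: Yes
Integral domain: No
Has unity: Yes

ℤ_164: Commutative=Yes, Unity=Yes


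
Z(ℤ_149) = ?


Z(G) = {g ∈ G | gx = xg for all x ∈ G}
ℤ_149 is abelian, so Z(G) = G

Z(ℤ_149) = ℤ_149


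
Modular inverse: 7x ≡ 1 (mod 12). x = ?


Use the extended Euclidean algorithm to write 1 = 7·s + 12·t; then s mod 12 is the inverse.
Euclidean algorithm:
  7 = 0·12 + 7
  12 = 1·7 + 5
  7 = 1·5 + 2
  5 = 2·2 + 1
  2 = 2·1 + 0
gcd(7,12) = 1
Back-substitution gives: 7·(-5) + 12·(3) = 1
So 7⁻¹ ≡ -5 ≡ 7 (mod 12)
Check: 7 × 7 = 49 ≡ 1 (mod 12) ✓

7⁻¹ ≡ 7 (mod 12)


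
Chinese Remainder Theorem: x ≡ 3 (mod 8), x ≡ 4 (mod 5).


m₁ = 8, m₂ = 5, gcd = 1, so CRT applies. M = m₁·m₂ = 40
Let M₁ = M/m₁ = 5, M₂ = M/m₂ = 8
Find y₁ ≡ M₁⁻¹ (mod m₁): 5⁻¹ ≡ 5 (mod 8)
Find y₂ ≡ M₂⁻¹ (mod m₂): 8⁻¹ ≡ 2 (mod 5)
x = a₁·M₁·y₁ + a₂·M₂·y₂ = 3·5·5 + 4·8·2 = 139
Reduce mod 40: x ≡ 19
Check: 19 mod 8 = 3 ✓, 19 mod 5 = 4 ✓

x ≡ 19 (mod 40)


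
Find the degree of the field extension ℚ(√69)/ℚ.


√69 has minimal polynomial x² - 69 (irreducible over ℚ since 69 is squarefree)

[ℚ(√69)/ℚ] = 2


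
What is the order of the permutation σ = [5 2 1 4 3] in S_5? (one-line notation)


Cycle decomposition: (1 5 3)
Cycle lengths: 3
Order = lcm(3) = 3

ord(σ) = 3


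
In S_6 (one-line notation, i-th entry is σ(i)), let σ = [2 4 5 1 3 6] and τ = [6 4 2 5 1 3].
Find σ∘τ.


σ∘τ: apply τ first, then σ
1 →τ 6 →σ 6
2 →τ 4 →σ 1
3 →τ 2 →σ 4
4 →τ 5 →σ 3
5 →τ 1 →σ 2
6 →τ 3 →σ 5

σ∘τ = [6 1 4 3 2 5]
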